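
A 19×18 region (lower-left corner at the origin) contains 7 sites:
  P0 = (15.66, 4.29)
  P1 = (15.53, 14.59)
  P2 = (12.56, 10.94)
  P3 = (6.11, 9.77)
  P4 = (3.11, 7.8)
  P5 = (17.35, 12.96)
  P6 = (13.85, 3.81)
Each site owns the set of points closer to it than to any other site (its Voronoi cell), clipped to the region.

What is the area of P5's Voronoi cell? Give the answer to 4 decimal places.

Area of P5's cell: 21.5366

1. box [0,19]×[0,18]: [(0, 0) (19, 0) (19, 18) (0, 18)]
2. ⊥bis P5·P0 via (16.505,8.625): [(0, 11.8422) (19, 8.1387) (19, 18) (0, 18)]  |A|=152.1815
3. ⊥bis P5·P1 via (16.44,13.775): [(12.5228, 9.4012) (19, 8.1387) (19, 16.6334)]  |A|=27.511
4. ⊥bis P5·P2 via (14.955,11.95): [(14.9071, 12.0635) (16.344, 8.6564) (19, 8.1387) (19, 16.6334)]  |A|=21.5366
5. ⊥bis P5·P3 via (11.73,11.365): [(14.9071, 12.0635) (16.344, 8.6564) (19, 8.1387) (19, 16.6334)]  |A|=21.5366
6. ⊥bis P5·P4 via (10.23,10.38): [(14.9071, 12.0635) (16.344, 8.6564) (19, 8.1387) (19, 16.6334)]  |A|=21.5366
7. ⊥bis P5·P6 via (15.6,8.385): [(14.9071, 12.0635) (16.344, 8.6564) (19, 8.1387) (19, 16.6334)]  |A|=21.5366
8. canonical 4-gon: [(14.9071, 12.0635) (16.344, 8.6564) (19, 8.1387) (19, 16.6334)]
9. shoelace: 21.5366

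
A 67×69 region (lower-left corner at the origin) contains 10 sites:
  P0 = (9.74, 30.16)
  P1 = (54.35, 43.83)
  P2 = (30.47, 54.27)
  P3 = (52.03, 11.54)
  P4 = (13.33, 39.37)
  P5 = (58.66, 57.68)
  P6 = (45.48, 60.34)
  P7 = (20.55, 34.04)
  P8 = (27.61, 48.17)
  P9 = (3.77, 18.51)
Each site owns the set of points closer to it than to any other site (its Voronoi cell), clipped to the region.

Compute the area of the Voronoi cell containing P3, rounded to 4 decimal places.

1. box [0,67]×[0,69]: [(0, 0) (67, 0) (67, 69) (0, 69)]
2. ⊥bis P3·P0 via (30.885,20.85): [(21.7049, 0) (67, 0) (67, 69) (52.0851, 69)]  |A|=2077.2448
3. ⊥bis P3·P1 via (53.19,27.685): [(34.4861, 29.0289) (21.7049, 0) (67, 0) (67, 26.6928)]  |A|=1091.3757
4. ⊥bis P3·P2 via (41.25,32.905): [(34.4861, 29.0289) (21.7049, 0) (67, 0) (67, 26.6928)]  |A|=1091.3757
5. ⊥bis P3·P4 via (32.68,25.455): [(35.2125, 28.9767) (33.2798, 26.289) (21.7049, 0) (67, 0) (67, 26.6928)]  |A|=1090.3491
6. ⊥bis P3·P5 via (55.345,34.61): [(35.2125, 28.9767) (33.2798, 26.289) (21.7049, 0) (67, 0) (67, 26.6928)]  |A|=1090.3491
7. ⊥bis P3·P6 via (48.755,35.94): [(35.2125, 28.9767) (33.2798, 26.289) (21.7049, 0) (67, 0) (67, 26.6928)]  |A|=1090.3491
8. ⊥bis P3·P7 via (36.29,22.79): [(40.4432, 28.6008) (24.4383, 6.2081) (21.7049, 0) (67, 0) (67, 26.6928)]  |A|=1021.2522
9. ⊥bis P3·P8 via (39.82,29.855): [(40.4432, 28.6008) (24.4383, 6.2081) (21.7049, 0) (67, 0) (67, 26.6928)]  |A|=1021.2522
10. ⊥bis P3·P9 via (27.9,15.025): [(40.4432, 28.6008) (27.1808, 10.0452) (25.73, 0) (67, 0) (67, 26.6928)]  |A|=997.7669
11. canonical 5-gon: [(40.4432, 28.6008) (27.1808, 10.0452) (25.73, 0) (67, 0) (67, 26.6928)]
12. shoelace: 997.7669

Area of P3's cell: 997.7669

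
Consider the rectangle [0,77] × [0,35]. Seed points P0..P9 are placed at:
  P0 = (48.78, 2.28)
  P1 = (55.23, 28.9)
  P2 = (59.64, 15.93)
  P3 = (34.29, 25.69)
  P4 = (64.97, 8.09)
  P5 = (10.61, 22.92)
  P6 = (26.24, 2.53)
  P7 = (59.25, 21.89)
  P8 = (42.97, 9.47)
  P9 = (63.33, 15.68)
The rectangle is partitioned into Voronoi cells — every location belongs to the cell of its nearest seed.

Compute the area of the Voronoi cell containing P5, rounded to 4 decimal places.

Area of P5's cell: 619.8862

1. box [0,77]×[0,35]: [(0, 0) (77, 0) (77, 35) (0, 35)]
2. ⊥bis P5·P0 via (29.695,12.6): [(0, 0) (22.8817, 0) (41.8075, 35) (0, 35)]  |A|=1132.0617
3. ⊥bis P5·P1 via (32.92,25.91): [(0, 0) (22.8817, 0) (33.709, 20.0231) (31.7018, 35) (0, 35)]  |A|=1056.385
4. ⊥bis P5·P2 via (35.125,19.425): [(0, 0) (22.8817, 0) (33.709, 20.0231) (31.7018, 35) (0, 35)]  |A|=1056.385
5. ⊥bis P5·P3 via (22.45,24.305): [(0, 0) (22.8817, 0) (24.8642, 3.6664) (21.1989, 35) (0, 35)]  |A|=809.1903
6. ⊥bis P5·P4 via (37.79,15.505): [(0, 0) (22.8817, 0) (24.8642, 3.6664) (21.1989, 35) (0, 35)]  |A|=809.1903
7. ⊥bis P5·P6 via (18.425,12.725): [(0, 0) (1.8247, 0) (23.3619, 16.5094) (21.1989, 35) (0, 35)]  |A|=619.8862
8. ⊥bis P5·P7 via (34.93,22.405): [(0, 0) (1.8247, 0) (23.3619, 16.5094) (21.1989, 35) (0, 35)]  |A|=619.8862
9. ⊥bis P5·P8 via (26.79,16.195): [(0, 0) (1.8247, 0) (23.3619, 16.5094) (21.1989, 35) (0, 35)]  |A|=619.8862
10. ⊥bis P5·P9 via (36.97,19.3): [(0, 0) (1.8247, 0) (23.3619, 16.5094) (21.1989, 35) (0, 35)]  |A|=619.8862
11. canonical 5-gon: [(0, 0) (1.8247, 0) (23.3619, 16.5094) (21.1989, 35) (0, 35)]
12. shoelace: 619.8862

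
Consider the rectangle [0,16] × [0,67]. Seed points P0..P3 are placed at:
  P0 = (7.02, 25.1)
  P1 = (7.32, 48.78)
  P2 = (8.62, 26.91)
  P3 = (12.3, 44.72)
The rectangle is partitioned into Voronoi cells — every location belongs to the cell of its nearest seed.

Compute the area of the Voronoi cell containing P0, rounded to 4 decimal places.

Area of P0's cell: 413.5341

1. box [0,16]×[0,67]: [(0, 0) (16, 0) (16, 67) (0, 67)]
2. ⊥bis P0·P1 via (7.17,36.94): [(0, 37.0308) (0, 0) (16, 0) (16, 36.8281)]  |A|=590.8718
3. ⊥bis P0·P2 via (7.82,26.005): [(0, 32.9177) (0, 0) (16, 0) (16, 18.7741)]  |A|=413.5341
4. ⊥bis P0·P3 via (9.66,34.91): [(0, 32.9177) (0, 0) (16, 0) (16, 18.7741)]  |A|=413.5341
5. canonical 4-gon: [(0, 32.9177) (0, 0) (16, 0) (16, 18.7741)]
6. shoelace: 413.5341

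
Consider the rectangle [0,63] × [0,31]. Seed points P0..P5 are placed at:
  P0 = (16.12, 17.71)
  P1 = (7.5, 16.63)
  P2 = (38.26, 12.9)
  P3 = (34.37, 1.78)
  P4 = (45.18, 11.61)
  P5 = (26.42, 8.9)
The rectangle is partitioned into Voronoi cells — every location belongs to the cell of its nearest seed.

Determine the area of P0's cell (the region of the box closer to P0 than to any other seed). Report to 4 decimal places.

Area of P0's cell: 327.0182

1. box [0,63]×[0,31]: [(0, 0) (63, 0) (63, 31) (0, 31)]
2. ⊥bis P0·P1 via (11.81,17.17): [(13.9612, 0) (63, 0) (63, 31) (10.0772, 31)]  |A|=1580.4037
3. ⊥bis P0·P2 via (27.19,15.305): [(13.9612, 0) (23.8649, 0) (30.5998, 31) (10.0772, 31)]  |A|=471.607
4. ⊥bis P0·P3 via (25.245,9.745): [(13.9612, 0) (16.7388, 0) (26.2263, 10.8692) (30.5998, 31) (10.0772, 31)]  |A|=432.8794
5. ⊥bis P0·P4 via (30.65,14.66): [(13.9612, 0) (16.7388, 0) (26.2263, 10.8692) (30.5998, 31) (10.0772, 31)]  |A|=432.8794
6. ⊥bis P0·P5 via (21.27,13.305): [(13.441, 4.1519) (28.6232, 21.9018) (30.5998, 31) (10.0772, 31)]  |A|=327.0182
7. canonical 4-gon: [(13.441, 4.1519) (28.6232, 21.9018) (30.5998, 31) (10.0772, 31)]
8. shoelace: 327.0182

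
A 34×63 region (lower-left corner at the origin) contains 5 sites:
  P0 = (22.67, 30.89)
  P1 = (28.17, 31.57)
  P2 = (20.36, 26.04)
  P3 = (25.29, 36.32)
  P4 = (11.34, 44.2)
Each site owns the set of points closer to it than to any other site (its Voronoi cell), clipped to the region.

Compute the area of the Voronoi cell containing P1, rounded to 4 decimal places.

1. box [0,34]×[0,63]: [(0, 0) (34, 0) (34, 63) (0, 63)]
2. ⊥bis P1·P0 via (25.42,31.23): [(29.2812, 0) (34, 0) (34, 63) (21.4921, 63)]  |A|=542.6431
3. ⊥bis P1·P2 via (24.265,28.805): [(26.0276, 26.3157) (34, 15.0563) (34, 63) (21.4921, 63)]  |A|=420.5358
4. ⊥bis P1·P3 via (26.73,33.945): [(25.1991, 33.0168) (26.0276, 26.3157) (34, 15.0563) (34, 38.3529)]  |A|=124.5634
5. ⊥bis P1·P4 via (19.755,37.885): [(25.1991, 33.0168) (26.0276, 26.3157) (34, 15.0563) (34, 38.3529)]  |A|=124.5634
6. canonical 4-gon: [(25.1991, 33.0168) (26.0276, 26.3157) (34, 15.0563) (34, 38.3529)]
7. shoelace: 124.5634

Area of P1's cell: 124.5634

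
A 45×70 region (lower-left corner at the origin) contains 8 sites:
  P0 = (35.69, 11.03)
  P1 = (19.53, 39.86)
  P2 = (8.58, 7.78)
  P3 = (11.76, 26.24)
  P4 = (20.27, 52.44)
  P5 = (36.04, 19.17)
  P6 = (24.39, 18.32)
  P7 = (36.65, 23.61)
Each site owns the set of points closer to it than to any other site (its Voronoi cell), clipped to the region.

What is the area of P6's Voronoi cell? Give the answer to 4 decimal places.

1. box [0,45]×[0,70]: [(0, 0) (45, 0) (45, 70) (0, 70)]
2. ⊥bis P6·P0 via (30.04,14.675): [(0, 0) (20.5727, 0) (45, 37.864) (45, 70) (0, 70)]  |A|=2687.5416
3. ⊥bis P6·P1 via (21.96,29.09): [(0, 24.1352) (0, 0) (20.5727, 0) (42.3003, 33.6793)]  |A|=856.9008
4. ⊥bis P6·P2 via (16.485,13.05): [(7.9057, 25.919) (22.841, 3.516) (42.3003, 33.6793)]  |A|=443.2219
5. ⊥bis P6·P3 via (18.075,22.28): [(22.4089, 29.1913) (14.3218, 16.2948) (22.841, 3.516) (42.3003, 33.6793)]  |A|=362.9333
6. ⊥bis P6·P4 via (22.33,35.38): [(22.4089, 29.1913) (14.3218, 16.2948) (22.841, 3.516) (42.3003, 33.6793)]  |A|=362.9333
7. ⊥bis P6·P5 via (30.215,18.745): [(29.3387, 30.7548) (22.4089, 29.1913) (14.3218, 16.2948) (22.841, 3.516) (30.464, 15.3322)]  |A|=261.3373
8. ⊥bis P6·P7 via (30.52,20.965): [(29.958, 22.2675) (26.5658, 30.1292) (22.4089, 29.1913) (14.3218, 16.2948) (22.841, 3.516) (30.464, 15.3322)]  |A|=249.3761
9. canonical 6-gon: [(29.958, 22.2675) (26.5658, 30.1292) (22.4089, 29.1913) (14.3218, 16.2948) (22.841, 3.516) (30.464, 15.3322)]
10. shoelace: 249.3761

Area of P6's cell: 249.3761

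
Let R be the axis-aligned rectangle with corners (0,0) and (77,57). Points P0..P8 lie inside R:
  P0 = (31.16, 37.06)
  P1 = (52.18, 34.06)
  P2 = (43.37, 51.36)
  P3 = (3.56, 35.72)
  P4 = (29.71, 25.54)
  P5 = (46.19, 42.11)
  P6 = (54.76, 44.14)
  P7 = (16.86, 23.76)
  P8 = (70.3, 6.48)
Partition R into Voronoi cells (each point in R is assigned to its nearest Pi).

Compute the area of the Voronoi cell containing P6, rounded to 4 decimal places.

Area of P6's cell: 531.5669

1. box [0,77]×[0,57]: [(0, 0) (77, 0) (77, 57) (0, 57)]
2. ⊥bis P6·P0 via (42.96,40.6): [(55.14, 0) (77, 0) (77, 57) (38.04, 57)]  |A|=1733.37
3. ⊥bis P6·P1 via (53.47,39.1): [(42.5733, 41.889) (77, 33.0774) (77, 57) (38.04, 57)]  |A|=706.149
4. ⊥bis P6·P2 via (49.065,47.75): [(44.9622, 41.2776) (77, 33.0774) (77, 57) (54.9285, 57)]  |A|=556.7218
5. ⊥bis P6·P3 via (29.16,39.93): [(44.9622, 41.2776) (77, 33.0774) (77, 57) (54.9285, 57)]  |A|=556.7218
6. ⊥bis P6·P4 via (42.235,34.84): [(44.9622, 41.2776) (77, 33.0774) (77, 57) (54.9285, 57)]  |A|=556.7218
7. ⊥bis P6·P5 via (50.475,43.125): [(49.2939, 48.1111) (51.2966, 39.6563) (77, 33.0774) (77, 57) (54.9285, 57)]  |A|=531.5669
8. ⊥bis P6·P7 via (35.81,33.95): [(49.2939, 48.1111) (51.2966, 39.6563) (77, 33.0774) (77, 57) (54.9285, 57)]  |A|=531.5669
9. ⊥bis P6·P8 via (62.53,25.31): [(49.2939, 48.1111) (51.2966, 39.6563) (77, 33.0774) (77, 57) (54.9285, 57)]  |A|=531.5669
10. canonical 5-gon: [(49.2939, 48.1111) (51.2966, 39.6563) (77, 33.0774) (77, 57) (54.9285, 57)]
11. shoelace: 531.5669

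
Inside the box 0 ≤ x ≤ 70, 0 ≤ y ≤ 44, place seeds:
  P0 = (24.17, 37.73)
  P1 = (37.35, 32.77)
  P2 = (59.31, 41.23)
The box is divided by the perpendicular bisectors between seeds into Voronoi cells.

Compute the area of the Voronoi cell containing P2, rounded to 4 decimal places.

1. box [0,70]×[0,44]: [(0, 0) (70, 0) (70, 44) (0, 44)]
2. ⊥bis P2·P0 via (41.74,39.48): [(45.6723, 0) (70, 0) (70, 44) (41.2898, 44)]  |A|=1166.8344
3. ⊥bis P2·P1 via (48.33,37): [(62.5841, 0) (70, 0) (70, 44) (45.6333, 44)]  |A|=699.2177
4. canonical 4-gon: [(62.5841, 0) (70, 0) (70, 44) (45.6333, 44)]
5. shoelace: 699.2177

Area of P2's cell: 699.2177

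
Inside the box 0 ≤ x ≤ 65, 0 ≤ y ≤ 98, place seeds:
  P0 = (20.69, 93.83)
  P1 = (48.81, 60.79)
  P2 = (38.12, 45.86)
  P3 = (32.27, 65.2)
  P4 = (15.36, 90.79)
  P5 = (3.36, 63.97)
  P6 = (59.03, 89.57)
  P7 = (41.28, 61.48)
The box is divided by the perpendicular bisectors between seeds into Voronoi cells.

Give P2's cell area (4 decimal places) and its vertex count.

1. box [0,65]×[0,98]: [(0, 0) (65, 0) (65, 98) (0, 98)]
2. ⊥bis P2·P0 via (29.405,69.845): [(0, 59.1606) (0, 0) (65, 0) (65, 82.7785)]  |A|=4613.0224
3. ⊥bis P2·P1 via (43.465,53.325): [(23.4265, 67.6727) (0, 59.1606) (0, 0) (65, 0) (65, 37.9058)]  |A|=3680.2643
4. ⊥bis P2·P3 via (35.195,55.53): [(38.8439, 56.6337) (0, 44.8841) (0, 0) (65, 0) (65, 37.9058)]  |A|=3208.0676
5. ⊥bis P2·P4 via (26.74,68.325): [(38.8439, 56.6337) (0, 44.8841) (0, 0) (65, 0) (65, 37.9058)]  |A|=3208.0676
6. ⊥bis P2·P5 via (20.74,54.915): [(38.8439, 56.6337) (18.4162, 50.4547) (0, 15.107) (0, 0) (65, 0) (65, 37.9058)]  |A|=2933.8771
7. ⊥bis P2·P6 via (48.575,67.715): [(38.8439, 56.6337) (18.4162, 50.4547) (0, 15.107) (0, 0) (65, 0) (65, 37.9058)]  |A|=2933.8771
8. ⊥bis P2·P7 via (39.7,53.67): [(44.2761, 52.7442) (33.3158, 54.9616) (18.4162, 50.4547) (0, 15.107) (0, 0) (65, 0) (65, 37.9058)]  |A|=2918.5844
9. canonical 7-gon: [(44.2761, 52.7442) (33.3158, 54.9616) (18.4162, 50.4547) (0, 15.107) (0, 0) (65, 0) (65, 37.9058)]
10. shoelace: 2918.5844

Area of P2's cell: 2918.5844 (7 vertices)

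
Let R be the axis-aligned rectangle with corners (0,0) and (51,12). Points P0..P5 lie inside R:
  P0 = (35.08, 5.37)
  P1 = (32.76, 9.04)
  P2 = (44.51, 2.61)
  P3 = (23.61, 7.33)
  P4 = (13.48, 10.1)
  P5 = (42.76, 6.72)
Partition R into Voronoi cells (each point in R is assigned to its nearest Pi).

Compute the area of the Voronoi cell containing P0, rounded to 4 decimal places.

1. box [0,51]×[0,12]: [(0, 0) (51, 0) (51, 12) (0, 12)]
2. ⊥bis P0·P1 via (33.92,7.205): [(22.5224, 0) (51, 0) (51, 12) (41.5052, 12)]  |A|=227.8342
3. ⊥bis P0·P2 via (39.795,3.99): [(22.5224, 0) (38.6272, 0) (42.1394, 12) (41.5052, 12)]  |A|=100.4337
4. ⊥bis P0·P3 via (29.345,6.35): [(28.9547, 4.0662) (28.2599, 0) (38.6272, 0) (42.1394, 12) (41.5052, 12)]  |A|=88.7689
5. ⊥bis P0·P4 via (24.28,7.735): [(28.9547, 4.0662) (28.2599, 0) (38.6272, 0) (42.1394, 12) (41.5052, 12)]  |A|=88.7689
6. ⊥bis P0·P5 via (38.92,6.045): [(38.2364, 9.9337) (28.9547, 4.0662) (28.2599, 0) (38.6272, 0) (39.474, 2.8933)]  |A|=73.096
7. canonical 5-gon: [(38.2364, 9.9337) (28.9547, 4.0662) (28.2599, 0) (38.6272, 0) (39.474, 2.8933)]
8. shoelace: 73.096

Area of P0's cell: 73.0960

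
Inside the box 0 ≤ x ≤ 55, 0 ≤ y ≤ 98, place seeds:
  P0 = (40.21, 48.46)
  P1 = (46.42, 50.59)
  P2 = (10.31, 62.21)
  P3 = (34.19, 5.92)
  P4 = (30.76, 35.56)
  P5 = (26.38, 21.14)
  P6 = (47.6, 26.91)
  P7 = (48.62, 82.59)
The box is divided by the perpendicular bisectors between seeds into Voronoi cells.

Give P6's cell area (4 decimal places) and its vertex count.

Area of P6's cell: 420.0800 (6 vertices)

1. box [0,55]×[0,98]: [(0, 0) (55, 0) (55, 98) (0, 98)]
2. ⊥bis P6·P0 via (43.905,37.685): [(0, 22.6289) (0, 0) (55, 0) (55, 41.4897)]  |A|=1763.2638
3. ⊥bis P6·P1 via (47.01,38.75): [(47.0108, 38.75) (0, 22.6289) (0, 0) (55, 0) (55, 39.1482)]  |A|=1753.91
4. ⊥bis P6·P2 via (28.955,44.56): [(47.0108, 38.75) (12.1329, 26.7896) (0, 13.9727) (0, 0) (55, 0) (55, 39.1482)]  |A|=1701.3971
5. ⊥bis P6·P3 via (40.895,16.415): [(47.0108, 38.75) (20.282, 29.5841) (55, 7.4037) (55, 39.1482)]  |A|=582.346
6. ⊥bis P6·P4 via (39.18,31.235): [(47.0108, 38.75) (42.1912, 37.0973) (33.8722, 20.9017) (55, 7.4037) (55, 39.1482)]  |A|=436.1807
7. ⊥bis P6·P5 via (36.99,24.025): [(47.0108, 38.75) (42.1912, 37.0973) (36.4661, 25.9516) (38.6733, 17.8344) (55, 7.4037) (55, 39.1482)]  |A|=420.08
8. ⊥bis P6·P7 via (48.11,54.75): [(47.0108, 38.75) (42.1912, 37.0973) (36.4661, 25.9516) (38.6733, 17.8344) (55, 7.4037) (55, 39.1482)]  |A|=420.08
9. canonical 6-gon: [(47.0108, 38.75) (42.1912, 37.0973) (36.4661, 25.9516) (38.6733, 17.8344) (55, 7.4037) (55, 39.1482)]
10. shoelace: 420.08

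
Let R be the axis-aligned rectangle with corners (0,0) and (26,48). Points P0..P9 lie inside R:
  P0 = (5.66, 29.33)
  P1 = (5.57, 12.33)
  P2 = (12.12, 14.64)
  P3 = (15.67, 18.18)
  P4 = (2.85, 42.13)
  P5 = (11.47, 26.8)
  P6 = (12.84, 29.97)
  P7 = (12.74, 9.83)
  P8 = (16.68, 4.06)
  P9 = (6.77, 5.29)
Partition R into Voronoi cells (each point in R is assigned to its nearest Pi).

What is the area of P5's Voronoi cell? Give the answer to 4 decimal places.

1. box [0,26]×[0,48]: [(0, 0) (26, 0) (26, 48) (0, 48)]
2. ⊥bis P5·P0 via (8.565,28.065): [(0, 8.396) (0, 0) (26, 0) (26, 48) (17.2458, 48)]  |A|=906.498
3. ⊥bis P5·P1 via (8.52,19.565): [(5.4149, 20.8311) (26, 12.4377) (26, 48) (17.2458, 48)]  |A|=484.947
4. ⊥bis P5·P2 via (11.795,20.72): [(5.4149, 20.8311) (6.3952, 20.4314) (26, 21.4793) (26, 48) (17.2458, 48)]  |A|=396.3176
5. ⊥bis P5·P3 via (13.57,22.49): [(5.4149, 20.8311) (6.3952, 20.4314) (9.7084, 20.6085) (26, 28.5464) (26, 48) (17.2458, 48)]  |A|=338.7506
6. ⊥bis P5·P4 via (7.16,34.465): [(12.7111, 37.5864) (5.4149, 20.8311) (6.3952, 20.4314) (9.7084, 20.6085) (26, 28.5464) (26, 45.0587)]  |A|=273.6257
7. ⊥bis P5·P6 via (12.155,28.385): [(9.2509, 29.6401) (5.4149, 20.8311) (6.3952, 20.4314) (9.7084, 20.6085) (19.3166, 25.2899)]  |A|=64.546
8. ⊥bis P5·P7 via (12.105,18.315): [(9.2509, 29.6401) (5.4149, 20.8311) (6.3952, 20.4314) (9.7084, 20.6085) (19.3166, 25.2899)]  |A|=64.546
9. ⊥bis P5·P8 via (14.075,15.43): [(9.2509, 29.6401) (5.4149, 20.8311) (6.3952, 20.4314) (9.7084, 20.6085) (19.3166, 25.2899)]  |A|=64.546
10. ⊥bis P5·P9 via (9.12,16.045): [(9.2509, 29.6401) (5.4149, 20.8311) (6.3952, 20.4314) (9.7084, 20.6085) (19.3166, 25.2899)]  |A|=64.546
11. canonical 5-gon: [(9.2509, 29.6401) (5.4149, 20.8311) (6.3952, 20.4314) (9.7084, 20.6085) (19.3166, 25.2899)]
12. shoelace: 64.546

Area of P5's cell: 64.5460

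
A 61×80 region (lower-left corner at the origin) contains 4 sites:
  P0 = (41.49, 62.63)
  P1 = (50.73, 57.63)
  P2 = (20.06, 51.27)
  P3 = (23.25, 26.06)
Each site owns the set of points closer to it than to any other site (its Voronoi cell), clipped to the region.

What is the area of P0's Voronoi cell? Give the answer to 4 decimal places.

1. box [0,61]×[0,80]: [(0, 0) (61, 0) (61, 80) (0, 80)]
2. ⊥bis P0·P1 via (46.11,60.13): [(0, 0) (13.5721, 0) (56.8622, 80) (0, 80)]  |A|=2817.3714
3. ⊥bis P0·P2 via (30.775,56.95): [(37.512, 44.241) (56.8622, 80) (18.5562, 80)]  |A|=684.8915
4. ⊥bis P0·P3 via (32.37,44.345): [(37.512, 44.241) (56.8622, 80) (18.5562, 80)]  |A|=684.8915
5. canonical 3-gon: [(37.512, 44.241) (56.8622, 80) (18.5562, 80)]
6. shoelace: 684.8915

Area of P0's cell: 684.8915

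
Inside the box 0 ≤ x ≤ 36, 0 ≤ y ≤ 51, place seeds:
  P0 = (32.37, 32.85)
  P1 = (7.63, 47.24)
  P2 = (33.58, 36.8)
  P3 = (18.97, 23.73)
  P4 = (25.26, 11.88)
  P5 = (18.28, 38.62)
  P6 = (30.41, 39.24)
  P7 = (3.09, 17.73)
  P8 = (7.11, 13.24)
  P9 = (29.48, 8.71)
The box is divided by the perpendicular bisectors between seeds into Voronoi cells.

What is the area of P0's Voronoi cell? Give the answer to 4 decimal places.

1. box [0,36]×[0,51]: [(0, 0) (36, 0) (36, 51) (0, 51)]
2. ⊥bis P0·P1 via (20,40.045): [(0, 5.66) (0, 0) (36, 0) (36, 51) (26.372, 51)]  |A|=1238.1477
3. ⊥bis P0·P2 via (32.975,34.825): [(19.3852, 38.988) (0, 5.66) (0, 0) (36, 0) (36, 33.8984)]  |A|=1038.2511
4. ⊥bis P0·P3 via (25.67,28.29): [(19.3852, 38.988) (18.9261, 38.1988) (36, 13.1121) (36, 33.8984)]  |A|=185.1749
5. ⊥bis P0·P4 via (28.815,22.365): [(19.3852, 38.988) (18.9261, 38.1988) (29.9688, 21.9738) (36, 19.9289) (36, 33.8984)]  |A|=164.6183
6. ⊥bis P0·P5 via (25.325,35.735): [(25.8466, 37.0086) (23.5511, 31.4033) (29.9688, 21.9738) (36, 19.9289) (36, 33.8984)]  |A|=140.8526
7. ⊥bis P0·P6 via (31.39,36.045): [(30.192, 35.6775) (24.5989, 33.962) (23.5511, 31.4033) (29.9688, 21.9738) (36, 19.9289) (36, 33.8984)]  |A|=133.4027
8. ⊥bis P0·P7 via (17.73,25.29): [(30.192, 35.6775) (24.5989, 33.962) (23.5511, 31.4033) (29.9688, 21.9738) (36, 19.9289) (36, 33.8984)]  |A|=133.4027
9. ⊥bis P0·P8 via (19.74,23.045): [(30.192, 35.6775) (24.5989, 33.962) (23.5511, 31.4033) (29.9688, 21.9738) (36, 19.9289) (36, 33.8984)]  |A|=133.4027
10. ⊥bis P0·P9 via (30.925,20.78): [(30.192, 35.6775) (24.5989, 33.962) (23.5511, 31.4033) (29.9688, 21.9738) (34.8896, 20.3054) (36, 20.1724) (36, 33.8984)]  |A|=133.2675
11. canonical 7-gon: [(30.192, 35.6775) (24.5989, 33.962) (23.5511, 31.4033) (29.9688, 21.9738) (34.8896, 20.3054) (36, 20.1724) (36, 33.8984)]
12. shoelace: 133.2675

Area of P0's cell: 133.2675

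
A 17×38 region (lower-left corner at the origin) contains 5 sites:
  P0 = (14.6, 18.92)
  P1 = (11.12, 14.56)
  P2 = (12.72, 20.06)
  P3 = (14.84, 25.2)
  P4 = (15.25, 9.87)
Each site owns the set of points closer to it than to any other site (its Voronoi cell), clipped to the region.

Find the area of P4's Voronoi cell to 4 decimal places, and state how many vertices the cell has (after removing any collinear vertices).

1. box [0,17]×[0,38]: [(0, 0) (17, 0) (17, 38) (0, 38)]
2. ⊥bis P4·P0 via (14.925,14.395): [(0, 13.323) (0, 0) (17, 0) (17, 14.544)]  |A|=236.8701
3. ⊥bis P4·P1 via (13.185,12.215): [(15.7259, 14.4525) (0, 0.6043) (0, 0) (17, 0) (17, 14.544)]  |A|=136.8634
4. ⊥bis P4·P2 via (13.985,14.965): [(15.7259, 14.4525) (0, 0.6043) (0, 0) (17, 0) (17, 14.544)]  |A|=136.8634
5. ⊥bis P4·P3 via (15.045,17.535): [(15.7259, 14.4525) (0, 0.6043) (0, 0) (17, 0) (17, 14.544)]  |A|=136.8634
6. canonical 5-gon: [(15.7259, 14.4525) (0, 0.6043) (0, 0) (17, 0) (17, 14.544)]
7. shoelace: 136.8634

Area of P4's cell: 136.8634 (5 vertices)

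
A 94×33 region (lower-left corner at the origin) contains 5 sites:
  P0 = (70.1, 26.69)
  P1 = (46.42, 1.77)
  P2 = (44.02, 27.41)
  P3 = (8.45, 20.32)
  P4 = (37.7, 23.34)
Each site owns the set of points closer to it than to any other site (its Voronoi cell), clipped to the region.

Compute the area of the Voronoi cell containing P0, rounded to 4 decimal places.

1. box [0,94]×[0,33]: [(0, 0) (94, 0) (94, 33) (0, 33)]
2. ⊥bis P0·P1 via (58.26,14.23): [(73.2352, 0) (94, 0) (94, 33) (38.5071, 33)]  |A|=1258.2527
3. ⊥bis P0·P2 via (57.06,27.05): [(56.7458, 15.6689) (73.2352, 0) (94, 0) (94, 33) (57.2243, 33)]  |A|=1096.0578
4. ⊥bis P0·P3 via (39.275,23.505): [(56.7458, 15.6689) (73.2352, 0) (94, 0) (94, 33) (57.2243, 33)]  |A|=1096.0578
5. ⊥bis P0·P4 via (53.9,25.015): [(56.7458, 15.6689) (73.2352, 0) (94, 0) (94, 33) (57.2243, 33)]  |A|=1096.0578
6. canonical 5-gon: [(56.7458, 15.6689) (73.2352, 0) (94, 0) (94, 33) (57.2243, 33)]
7. shoelace: 1096.0578

Area of P0's cell: 1096.0578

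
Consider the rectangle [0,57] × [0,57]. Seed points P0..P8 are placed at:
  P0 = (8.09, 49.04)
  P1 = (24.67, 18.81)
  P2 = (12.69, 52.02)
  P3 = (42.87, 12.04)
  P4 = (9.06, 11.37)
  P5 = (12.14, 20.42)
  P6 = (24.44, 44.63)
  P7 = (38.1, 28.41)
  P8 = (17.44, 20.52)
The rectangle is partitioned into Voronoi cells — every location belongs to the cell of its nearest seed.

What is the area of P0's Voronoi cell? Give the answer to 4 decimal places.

1. box [0,57]×[0,57]: [(0, 0) (57, 0) (57, 57) (0, 57)]
2. ⊥bis P0·P1 via (16.38,33.925): [(0, 24.9412) (57, 56.2035) (57, 57) (0, 57)]  |A|=936.3757
3. ⊥bis P0·P2 via (10.39,50.53): [(0, 24.9412) (19.8974, 35.8542) (6.1986, 57) (0, 57)]  |A|=384.4803
4. ⊥bis P0·P3 via (25.48,30.54): [(0, 24.9412) (19.8974, 35.8542) (6.1986, 57) (0, 57)]  |A|=384.4803
5. ⊥bis P0·P4 via (8.575,30.205): [(0, 29.9842) (9.6478, 30.2326) (19.8974, 35.8542) (6.1986, 57) (0, 57)]  |A|=360.1535
6. ⊥bis P0·P5 via (10.115,34.73): [(0, 33.2986) (19.743, 36.0925) (6.1986, 57) (0, 57)]  |A|=298.7667
7. ⊥bis P0·P6 via (16.265,46.835): [(0, 33.2986) (13.1145, 35.1545) (15.2416, 43.0409) (6.1986, 57) (0, 57)]  |A|=273.6265
8. ⊥bis P0·P7 via (23.095,38.725): [(0, 33.2986) (13.1145, 35.1545) (15.2416, 43.0409) (6.1986, 57) (0, 57)]  |A|=273.6265
9. ⊥bis P0·P8 via (12.765,34.78): [(0, 33.2986) (13.1145, 35.1545) (15.2416, 43.0409) (6.1986, 57) (0, 57)]  |A|=273.6265
10. canonical 5-gon: [(0, 33.2986) (13.1145, 35.1545) (15.2416, 43.0409) (6.1986, 57) (0, 57)]
11. shoelace: 273.6265

Area of P0's cell: 273.6265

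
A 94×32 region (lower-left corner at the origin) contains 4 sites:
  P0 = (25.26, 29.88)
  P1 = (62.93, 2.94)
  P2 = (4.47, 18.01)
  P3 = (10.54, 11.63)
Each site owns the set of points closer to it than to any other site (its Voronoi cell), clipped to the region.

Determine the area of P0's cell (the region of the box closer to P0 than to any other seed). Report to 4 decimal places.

1. box [0,94]×[0,32]: [(0, 0) (94, 0) (94, 32) (0, 32)]
2. ⊥bis P0·P1 via (44.095,16.41): [(0, 0) (32.3593, 0) (55.2443, 32) (0, 32)]  |A|=1401.6571
3. ⊥bis P0·P2 via (14.865,23.945): [(28.5363, 0) (32.3593, 0) (55.2443, 32) (10.266, 32)]  |A|=780.8194
4. ⊥bis P0·P3 via (17.9,20.755): [(15.6503, 22.5695) (36.4831, 5.7663) (55.2443, 32) (10.266, 32)]  |A|=642.9674
5. canonical 4-gon: [(15.6503, 22.5695) (36.4831, 5.7663) (55.2443, 32) (10.266, 32)]
6. shoelace: 642.9674

Area of P0's cell: 642.9674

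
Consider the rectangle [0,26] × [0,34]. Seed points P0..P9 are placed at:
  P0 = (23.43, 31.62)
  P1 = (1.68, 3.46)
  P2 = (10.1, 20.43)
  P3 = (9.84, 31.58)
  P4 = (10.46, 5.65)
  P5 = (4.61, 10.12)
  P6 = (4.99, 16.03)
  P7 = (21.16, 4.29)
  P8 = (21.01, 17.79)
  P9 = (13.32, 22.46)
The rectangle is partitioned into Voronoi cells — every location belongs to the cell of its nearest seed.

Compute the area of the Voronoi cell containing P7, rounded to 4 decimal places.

Area of P7's cell: 111.7472

1. box [0,26]×[0,34]: [(0, 0) (26, 0) (26, 34) (0, 34)]
2. ⊥bis P7·P0 via (22.295,17.955): [(0, 19.8068) (0, 0) (26, 0) (26, 17.6473)]  |A|=486.9028
3. ⊥bis P7·P1 via (11.42,3.875): [(10.7793, 18.9115) (11.5851, 0) (26, 0) (26, 17.6473)]  |A|=270.6051
4. ⊥bis P7·P2 via (15.63,12.36): [(23.6327, 17.8439) (11.1882, 9.3162) (11.5851, 0) (26, 0) (26, 17.6473)]  |A|=209.1575
5. ⊥bis P7·P3 via (15.5,17.935): [(23.6327, 17.8439) (11.1882, 9.3162) (11.5851, 0) (26, 0) (26, 17.6473)]  |A|=209.1575
6. ⊥bis P7·P4 via (15.81,4.97): [(23.6327, 17.8439) (16.8561, 13.2002) (15.1783, 0) (26, 0) (26, 17.6473)]  |A|=158.2695
7. ⊥bis P7·P5 via (12.885,7.205): [(23.6327, 17.8439) (16.8561, 13.2002) (15.1783, 0) (26, 0) (26, 17.6473)]  |A|=158.2695
8. ⊥bis P7·P6 via (13.075,10.16): [(23.6327, 17.8439) (16.8561, 13.2002) (15.1783, 0) (26, 0) (26, 17.6473)]  |A|=158.2695
9. ⊥bis P7·P8 via (21.085,11.04): [(16.5751, 10.9899) (15.1783, 0) (26, 0) (26, 11.0946)]  |A|=111.7472
10. ⊥bis P7·P9 via (17.24,13.375): [(16.5751, 10.9899) (15.1783, 0) (26, 0) (26, 11.0946)]  |A|=111.7472
11. canonical 4-gon: [(16.5751, 10.9899) (15.1783, 0) (26, 0) (26, 11.0946)]
12. shoelace: 111.7472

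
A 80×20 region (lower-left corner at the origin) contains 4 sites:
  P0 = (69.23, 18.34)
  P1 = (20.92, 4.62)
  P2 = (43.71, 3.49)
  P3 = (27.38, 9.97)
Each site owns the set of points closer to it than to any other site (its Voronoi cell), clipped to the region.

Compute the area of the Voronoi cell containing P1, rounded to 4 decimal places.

1. box [0,80]×[0,20]: [(0, 0) (80, 0) (80, 20) (0, 20)]
2. ⊥bis P1·P0 via (45.075,11.48): [(0, 0) (48.3353, 0) (42.6553, 20) (0, 20)]  |A|=909.9064
3. ⊥bis P1·P2 via (32.315,4.055): [(0, 0) (32.1139, 0) (33.1056, 20) (0, 20)]  |A|=652.1954
4. ⊥bis P1·P3 via (24.15,7.295): [(0, 0) (30.1915, 0) (13.6281, 20) (0, 20)]  |A|=438.1958
5. canonical 4-gon: [(0, 0) (30.1915, 0) (13.6281, 20) (0, 20)]
6. shoelace: 438.1958

Area of P1's cell: 438.1958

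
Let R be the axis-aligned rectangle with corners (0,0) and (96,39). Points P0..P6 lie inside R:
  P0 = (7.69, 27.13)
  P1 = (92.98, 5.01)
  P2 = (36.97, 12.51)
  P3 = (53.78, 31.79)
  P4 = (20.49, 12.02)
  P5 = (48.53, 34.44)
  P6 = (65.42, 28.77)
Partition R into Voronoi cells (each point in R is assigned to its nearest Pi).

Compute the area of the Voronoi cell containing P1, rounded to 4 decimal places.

1. box [0,96]×[0,39]: [(0, 0) (96, 0) (96, 39) (0, 39)]
2. ⊥bis P1·P0 via (50.335,16.07): [(46.1672, 0) (96, 0) (96, 39) (56.2819, 39)]  |A|=1746.2417
3. ⊥bis P1·P2 via (64.975,8.76): [(63.802, 0) (96, 0) (96, 39) (69.0243, 39)]  |A|=1153.8877
4. ⊥bis P1·P3 via (73.38,18.4): [(64.5315, 5.4477) (63.802, 0) (96, 0) (96, 39) (87.4532, 39)]  |A|=844.722
5. ⊥bis P1·P4 via (56.735,8.515): [(64.5315, 5.4477) (63.802, 0) (96, 0) (96, 39) (87.4532, 39)]  |A|=844.722
6. ⊥bis P1·P5 via (70.755,19.725): [(64.5315, 5.4477) (63.802, 0) (96, 0) (96, 39) (87.4532, 39)]  |A|=844.722
7. ⊥bis P1·P6 via (79.2,16.89): [(64.6388, 0) (96, 0) (96, 36.3769)]  |A|=570.4109
8. canonical 3-gon: [(64.6388, 0) (96, 0) (96, 36.3769)]
9. shoelace: 570.4109

Area of P1's cell: 570.4109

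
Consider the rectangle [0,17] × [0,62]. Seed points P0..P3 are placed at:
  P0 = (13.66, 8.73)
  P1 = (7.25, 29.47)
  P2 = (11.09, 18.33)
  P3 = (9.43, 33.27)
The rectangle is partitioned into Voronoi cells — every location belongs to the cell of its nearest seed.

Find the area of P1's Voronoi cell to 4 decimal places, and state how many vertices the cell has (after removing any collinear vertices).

1. box [0,17]×[0,62]: [(0, 0) (17, 0) (17, 62) (0, 62)]
2. ⊥bis P1·P0 via (10.455,19.1): [(0, 15.8687) (17, 21.1228) (17, 62) (0, 62)]  |A|=739.5718
3. ⊥bis P1·P2 via (9.17,23.9): [(0, 20.7391) (17, 26.599) (17, 62) (0, 62)]  |A|=651.6262
4. ⊥bis P1·P3 via (8.34,31.37): [(0, 36.1545) (0, 20.7391) (16.7853, 26.525)]  |A|=129.3769
5. canonical 3-gon: [(0, 36.1545) (0, 20.7391) (16.7853, 26.525)]
6. shoelace: 129.3769

Area of P1's cell: 129.3769 (3 vertices)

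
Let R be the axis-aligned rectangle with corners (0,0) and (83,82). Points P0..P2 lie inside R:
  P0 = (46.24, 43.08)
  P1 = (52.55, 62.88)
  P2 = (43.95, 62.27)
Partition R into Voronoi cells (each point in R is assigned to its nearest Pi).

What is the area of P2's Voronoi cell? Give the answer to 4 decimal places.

1. box [0,83]×[0,82]: [(0, 0) (83, 0) (83, 82) (0, 82)]
2. ⊥bis P2·P0 via (45.095,52.675): [(0, 47.2937) (83, 57.1983) (83, 82) (0, 82)]  |A|=2469.5822
3. ⊥bis P2·P1 via (48.25,62.575): [(0, 47.2937) (48.9198, 53.1314) (46.8722, 82) (0, 82)]  |A|=1525.4802
4. canonical 4-gon: [(0, 47.2937) (48.9198, 53.1314) (46.8722, 82) (0, 82)]
5. shoelace: 1525.4802

Area of P2's cell: 1525.4802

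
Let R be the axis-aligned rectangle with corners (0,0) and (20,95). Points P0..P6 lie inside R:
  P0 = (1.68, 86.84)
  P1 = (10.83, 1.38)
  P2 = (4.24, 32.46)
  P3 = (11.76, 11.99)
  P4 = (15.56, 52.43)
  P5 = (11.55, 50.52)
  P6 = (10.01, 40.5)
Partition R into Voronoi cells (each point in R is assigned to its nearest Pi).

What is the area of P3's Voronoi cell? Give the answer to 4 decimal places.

Area of P3's cell: 323.2245

1. box [0,20]×[0,95]: [(0, 0) (20, 0) (20, 95) (0, 95)]
2. ⊥bis P3·P0 via (6.72,49.415): [(0, 48.51) (0, 0) (20, 0) (20, 51.2034)]  |A|=997.1343
3. ⊥bis P3·P1 via (11.295,6.685): [(0, 48.51) (0, 7.675) (20, 5.922) (20, 51.2034)]  |A|=861.1641
4. ⊥bis P3·P2 via (8,22.225): [(0, 19.2861) (0, 7.675) (20, 5.922) (20, 26.6334)]  |A|=323.2245
5. ⊥bis P3·P4 via (13.66,32.21): [(0, 19.2861) (0, 7.675) (20, 5.922) (20, 26.6334)]  |A|=323.2245
6. ⊥bis P3·P5 via (11.655,31.255): [(0, 19.2861) (0, 7.675) (20, 5.922) (20, 26.6334)]  |A|=323.2245
7. ⊥bis P3·P6 via (10.885,26.245): [(0, 19.2861) (0, 7.675) (20, 5.922) (20, 26.6334)]  |A|=323.2245
8. canonical 4-gon: [(0, 19.2861) (0, 7.675) (20, 5.922) (20, 26.6334)]
9. shoelace: 323.2245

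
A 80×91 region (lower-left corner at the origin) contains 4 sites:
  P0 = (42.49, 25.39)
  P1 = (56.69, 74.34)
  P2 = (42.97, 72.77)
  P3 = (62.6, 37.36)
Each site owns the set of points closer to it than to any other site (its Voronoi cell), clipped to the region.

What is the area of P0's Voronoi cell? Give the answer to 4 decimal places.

1. box [0,80]×[0,91]: [(0, 0) (80, 0) (80, 91) (0, 91)]
2. ⊥bis P0·P1 via (49.59,49.865): [(0, 64.2507) (0, 0) (80, 0) (80, 41.0433)]  |A|=4211.7585
3. ⊥bis P0·P2 via (42.73,49.08): [(52.6422, 48.9796) (0, 49.5129) (0, 0) (80, 0) (80, 41.0433)]  |A|=3823.8443
4. ⊥bis P0·P3 via (52.545,31.375): [(42.0021, 49.0874) (0, 49.5129) (0, 0) (71.2202, 0)]  |A|=2787.8303
5. canonical 4-gon: [(42.0021, 49.0874) (0, 49.5129) (0, 0) (71.2202, 0)]
6. shoelace: 2787.8303

Area of P0's cell: 2787.8303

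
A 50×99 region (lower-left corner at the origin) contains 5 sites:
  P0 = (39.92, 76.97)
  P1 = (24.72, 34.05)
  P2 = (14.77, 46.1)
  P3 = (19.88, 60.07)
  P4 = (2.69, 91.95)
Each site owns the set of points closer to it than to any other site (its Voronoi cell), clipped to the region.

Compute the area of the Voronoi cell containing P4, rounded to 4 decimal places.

Area of P4's cell: 537.2147

1. box [0,50]×[0,99]: [(0, 0) (50, 0) (50, 99) (0, 99)]
2. ⊥bis P4·P0 via (21.305,84.46): [(0, 31.5104) (27.1554, 99) (0, 99)]  |A|=916.3526
3. ⊥bis P4·P1 via (13.705,63): [(0, 57.7855) (12.4832, 62.5351) (27.1554, 99) (0, 99)]  |A|=752.3536
4. ⊥bis P4·P2 via (8.73,69.025): [(0, 66.7249) (15.8492, 70.9007) (27.1554, 99) (0, 99)]  |A|=637.291
5. ⊥bis P4·P3 via (11.285,76.01): [(0, 69.925) (19.7392, 80.5686) (27.1554, 99) (0, 99)]  |A|=537.2147
6. canonical 4-gon: [(0, 69.925) (19.7392, 80.5686) (27.1554, 99) (0, 99)]
7. shoelace: 537.2147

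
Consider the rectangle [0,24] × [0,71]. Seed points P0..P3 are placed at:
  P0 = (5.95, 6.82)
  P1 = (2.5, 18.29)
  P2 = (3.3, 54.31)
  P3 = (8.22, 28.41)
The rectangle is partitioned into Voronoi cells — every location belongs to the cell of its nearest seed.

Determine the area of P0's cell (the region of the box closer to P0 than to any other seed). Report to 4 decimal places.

1. box [0,24]×[0,71]: [(0, 0) (24, 0) (24, 71) (0, 71)]
2. ⊥bis P0·P1 via (4.225,12.555): [(0, 11.2842) (0, 0) (24, 0) (24, 18.503)]  |A|=357.4464
3. ⊥bis P0·P2 via (4.625,30.565): [(0, 11.2842) (0, 0) (24, 0) (24, 18.503)]  |A|=357.4464
4. ⊥bis P0·P3 via (7.085,17.615): [(17.4311, 16.5272) (0, 11.2842) (0, 0) (24, 0) (24, 15.8365)]  |A|=348.6885
5. canonical 5-gon: [(17.4311, 16.5272) (0, 11.2842) (0, 0) (24, 0) (24, 15.8365)]
6. shoelace: 348.6885

Area of P0's cell: 348.6885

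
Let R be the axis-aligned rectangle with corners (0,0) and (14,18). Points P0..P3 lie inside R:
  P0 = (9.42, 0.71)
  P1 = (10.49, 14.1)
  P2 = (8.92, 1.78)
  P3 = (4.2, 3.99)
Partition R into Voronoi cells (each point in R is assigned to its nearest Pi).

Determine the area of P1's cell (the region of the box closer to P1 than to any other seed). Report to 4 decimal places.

1. box [0,14]×[0,18]: [(0, 0) (14, 0) (14, 18) (0, 18)]
2. ⊥bis P1·P0 via (9.955,7.405): [(0, 8.2005) (14, 7.0818) (14, 18) (0, 18)]  |A|=145.0241
3. ⊥bis P1·P2 via (9.705,7.94): [(0, 9.1768) (14, 7.3927) (14, 18) (0, 18)]  |A|=136.014
4. ⊥bis P1·P3 via (7.345,9.045): [(0, 13.6147) (8.9707, 8.0336) (14, 7.3927) (14, 18) (0, 18)]  |A|=116.1082
5. canonical 5-gon: [(0, 13.6147) (8.9707, 8.0336) (14, 7.3927) (14, 18) (0, 18)]
6. shoelace: 116.1082

Area of P1's cell: 116.1082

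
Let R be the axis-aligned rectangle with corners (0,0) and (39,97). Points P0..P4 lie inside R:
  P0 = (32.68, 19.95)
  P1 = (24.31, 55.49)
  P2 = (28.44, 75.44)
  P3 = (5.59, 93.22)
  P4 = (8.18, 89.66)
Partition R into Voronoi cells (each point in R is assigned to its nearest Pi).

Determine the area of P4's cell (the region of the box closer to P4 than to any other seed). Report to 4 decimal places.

1. box [0,39]×[0,97]: [(0, 0) (39, 0) (39, 97) (0, 97)]
2. ⊥bis P4·P0 via (20.43,54.805): [(0, 47.6248) (39, 61.3315) (39, 97) (0, 97)]  |A|=1658.3523
3. ⊥bis P4·P1 via (16.245,72.575): [(0, 64.9065) (39, 83.3165) (39, 97) (0, 97)]  |A|=892.6504
4. ⊥bis P4·P2 via (18.31,82.55): [(0, 64.9065) (8.863, 69.0903) (28.4521, 97) (0, 97)]  |A|=539.2665
5. ⊥bis P4·P3 via (6.885,91.44): [(0, 86.431) (0, 64.9065) (8.863, 69.0903) (28.4521, 97) (14.5273, 97)]  |A|=462.4967
6. canonical 5-gon: [(0, 86.431) (0, 64.9065) (8.863, 69.0903) (28.4521, 97) (14.5273, 97)]
7. shoelace: 462.4967

Area of P4's cell: 462.4967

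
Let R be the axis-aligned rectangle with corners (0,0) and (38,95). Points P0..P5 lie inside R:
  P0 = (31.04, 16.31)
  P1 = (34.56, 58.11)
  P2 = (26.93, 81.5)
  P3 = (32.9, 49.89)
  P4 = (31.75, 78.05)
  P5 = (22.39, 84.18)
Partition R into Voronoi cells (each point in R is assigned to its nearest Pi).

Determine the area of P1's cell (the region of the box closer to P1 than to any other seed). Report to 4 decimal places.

Area of P1's cell: 303.9969

1. box [0,38]×[0,95]: [(0, 0) (38, 0) (38, 95) (0, 95)]
2. ⊥bis P1·P0 via (32.8,37.21): [(0, 39.9721) (38, 36.7721) (38, 95) (0, 95)]  |A|=2151.86
3. ⊥bis P1·P2 via (30.745,69.805): [(0, 59.7757) (0, 39.9721) (38, 36.7721) (38, 72.1716)]  |A|=1048.8602
4. ⊥bis P1·P3 via (33.73,54): [(1.9614, 60.4156) (38, 53.1377) (38, 72.1716)]  |A|=342.9786
5. ⊥bis P1·P4 via (33.155,68.08): [(19.602, 66.1701) (1.9614, 60.4156) (38, 53.1377) (38, 68.7628)]  |A|=311.6205
6. ⊥bis P1·P5 via (28.475,71.145): [(19.602, 66.1701) (13.6791, 64.238) (4.4251, 59.918) (38, 53.1377) (38, 68.7628)]  |A|=303.9969
7. canonical 5-gon: [(19.602, 66.1701) (13.6791, 64.238) (4.4251, 59.918) (38, 53.1377) (38, 68.7628)]
8. shoelace: 303.9969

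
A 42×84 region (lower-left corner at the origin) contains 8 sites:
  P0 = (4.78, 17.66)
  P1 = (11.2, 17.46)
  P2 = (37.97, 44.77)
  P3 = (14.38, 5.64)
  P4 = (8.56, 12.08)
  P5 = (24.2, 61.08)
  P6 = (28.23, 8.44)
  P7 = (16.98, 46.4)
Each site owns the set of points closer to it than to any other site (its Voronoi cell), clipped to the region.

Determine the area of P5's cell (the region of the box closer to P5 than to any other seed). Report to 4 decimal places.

1. box [0,42]×[0,84]: [(0, 0) (42, 0) (42, 84) (0, 84)]
2. ⊥bis P5·P0 via (14.49,39.37): [(0, 45.8508) (42, 27.0659) (42, 84) (0, 84)]  |A|=1996.7496
3. ⊥bis P5·P1 via (17.7,39.27): [(0, 45.8508) (8.7494, 41.9375) (42, 32.0279) (42, 84) (0, 84)]  |A|=1914.2547
4. ⊥bis P5·P2 via (31.085,52.925): [(0, 45.8508) (8.7494, 41.9375) (15.6388, 39.8843) (42, 62.1402) (42, 84) (0, 84)]  |A|=1517.3572
5. ⊥bis P5·P3 via (19.29,33.36): [(0, 45.8508) (8.7494, 41.9375) (15.6388, 39.8843) (42, 62.1402) (42, 84) (0, 84)]  |A|=1517.3572
6. ⊥bis P5·P4 via (16.38,36.58): [(0, 45.8508) (8.7494, 41.9375) (15.6388, 39.8843) (42, 62.1402) (42, 84) (0, 84)]  |A|=1517.3572
7. ⊥bis P5·P6 via (26.215,34.76): [(0, 45.8508) (8.7494, 41.9375) (15.6388, 39.8843) (42, 62.1402) (42, 84) (0, 84)]  |A|=1517.3572
8. ⊥bis P5·P7 via (20.59,53.74): [(0, 63.8667) (27.8317, 50.1783) (42, 62.1402) (42, 84) (0, 84)]  |A|=1145.2851
9. canonical 5-gon: [(0, 63.8667) (27.8317, 50.1783) (42, 62.1402) (42, 84) (0, 84)]
10. shoelace: 1145.2851

Area of P5's cell: 1145.2851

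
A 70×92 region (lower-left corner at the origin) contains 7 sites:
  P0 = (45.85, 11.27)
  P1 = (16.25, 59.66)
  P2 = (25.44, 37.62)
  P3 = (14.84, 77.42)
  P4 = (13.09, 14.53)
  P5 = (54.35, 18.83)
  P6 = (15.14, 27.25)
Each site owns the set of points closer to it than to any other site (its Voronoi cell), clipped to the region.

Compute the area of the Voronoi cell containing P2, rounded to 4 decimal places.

Area of P2's cell: 971.2432

1. box [0,70]×[0,92]: [(0, 0) (70, 0) (70, 92) (0, 92)]
2. ⊥bis P2·P0 via (35.645,24.445): [(0, 0) (4.0857, 0) (70, 51.0555) (70, 92) (0, 92)]  |A|=4757.3571
3. ⊥bis P2·P1 via (20.845,48.64): [(0, 39.9483) (0, 0) (4.0857, 0) (70, 51.0555) (70, 69.1361)]  |A|=2135.311
4. ⊥bis P2·P3 via (20.14,57.52): [(0, 39.9483) (0, 0) (4.0857, 0) (70, 51.0555) (70, 69.1361)]  |A|=2135.311
5. ⊥bis P2·P4 via (19.265,26.075): [(0, 39.9483) (0, 36.3791) (30.1991, 20.2267) (70, 51.0555) (70, 69.1361)]  |A|=1544.6823
6. ⊥bis P2·P5 via (39.895,28.225): [(65.1784, 67.1257) (0, 39.9483) (0, 36.3791) (30.1991, 20.2267) (39.2562, 27.2421)]  |A|=1196.6548
7. ⊥bis P2·P6 via (20.29,32.435): [(65.1784, 67.1257) (8.963, 43.6856) (31.5375, 21.2634) (39.2562, 27.2421)]  |A|=971.2432
8. canonical 4-gon: [(65.1784, 67.1257) (8.963, 43.6856) (31.5375, 21.2634) (39.2562, 27.2421)]
9. shoelace: 971.2432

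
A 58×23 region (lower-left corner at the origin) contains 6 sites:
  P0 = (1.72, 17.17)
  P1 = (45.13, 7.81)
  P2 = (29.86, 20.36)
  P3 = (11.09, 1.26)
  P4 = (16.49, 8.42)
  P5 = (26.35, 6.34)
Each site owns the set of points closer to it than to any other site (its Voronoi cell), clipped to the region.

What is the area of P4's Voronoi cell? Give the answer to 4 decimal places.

Area of P4's cell: 191.3687

1. box [0,58]×[0,23]: [(0, 0) (58, 0) (58, 23) (0, 23)]
2. ⊥bis P4·P0 via (9.105,12.795): [(1.525, 0) (58, 0) (58, 23) (15.1506, 23)]  |A|=1142.2301
3. ⊥bis P4·P1 via (30.81,8.115): [(1.525, 0) (30.6372, 0) (31.127, 23) (15.1506, 23)]  |A|=518.5184
4. ⊥bis P4·P2 via (23.175,14.39): [(1.525, 0) (30.6372, 0) (30.7627, 5.8936) (15.4859, 23) (15.1506, 23)]  |A|=384.7363
5. ⊥bis P4·P3 via (13.79,4.84): [(7.2945, 9.7389) (20.2075, 0) (30.6372, 0) (30.7627, 5.8936) (15.4859, 23) (15.1506, 23)]  |A|=293.7635
6. ⊥bis P4·P5 via (21.42,7.38): [(7.2945, 9.7389) (19.9104, 0.224) (22.9516, 14.6402) (15.4859, 23) (15.1506, 23)]  |A|=191.3687
7. canonical 5-gon: [(7.2945, 9.7389) (19.9104, 0.224) (22.9516, 14.6402) (15.4859, 23) (15.1506, 23)]
8. shoelace: 191.3687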